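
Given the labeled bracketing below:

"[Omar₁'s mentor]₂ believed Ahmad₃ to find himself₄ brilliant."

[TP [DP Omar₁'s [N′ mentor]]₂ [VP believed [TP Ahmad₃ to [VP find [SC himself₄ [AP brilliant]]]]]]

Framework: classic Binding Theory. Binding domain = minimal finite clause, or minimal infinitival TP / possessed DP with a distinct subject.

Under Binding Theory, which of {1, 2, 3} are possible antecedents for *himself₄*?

*himself* is an anaphor, so Principle A applies: it must be bound in its binding domain.
Binding domain of *himself₄*: the embedded TP, whose subject is Ahmad₃.
*Omar₁* does not c-command the anaphor → cannot bind it.
*[Omar₁'s mentor]₂* c-commands the anaphor but is outside its binding domain → cannot satisfy Principle A.
*Ahmad₃* c-commands the anaphor within its binding domain → licit binder.

{3}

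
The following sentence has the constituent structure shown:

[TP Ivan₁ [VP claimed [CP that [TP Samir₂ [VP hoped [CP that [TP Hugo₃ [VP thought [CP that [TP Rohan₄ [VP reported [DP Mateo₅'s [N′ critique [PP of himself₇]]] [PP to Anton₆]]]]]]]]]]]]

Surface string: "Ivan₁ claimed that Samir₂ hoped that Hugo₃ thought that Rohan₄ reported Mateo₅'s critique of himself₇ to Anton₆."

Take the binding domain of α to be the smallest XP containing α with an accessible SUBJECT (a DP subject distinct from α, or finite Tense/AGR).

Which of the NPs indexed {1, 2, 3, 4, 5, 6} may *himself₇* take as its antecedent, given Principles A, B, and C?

*himself* is an anaphor, so Principle A applies: it must be bound in its binding domain.
Binding domain of *himself₇*: the possessed DP, whose subject is Mateo₅.
*Ivan₁* c-commands the anaphor but is outside its binding domain → cannot satisfy Principle A.
*Samir₂* c-commands the anaphor but is outside its binding domain → cannot satisfy Principle A.
*Hugo₃* c-commands the anaphor but is outside its binding domain → cannot satisfy Principle A.
*Rohan₄* c-commands the anaphor but is outside its binding domain → cannot satisfy Principle A.
*Mateo₅* c-commands the anaphor within its binding domain → licit binder.
*Anton₆* does not c-command the anaphor → cannot bind it.

{5}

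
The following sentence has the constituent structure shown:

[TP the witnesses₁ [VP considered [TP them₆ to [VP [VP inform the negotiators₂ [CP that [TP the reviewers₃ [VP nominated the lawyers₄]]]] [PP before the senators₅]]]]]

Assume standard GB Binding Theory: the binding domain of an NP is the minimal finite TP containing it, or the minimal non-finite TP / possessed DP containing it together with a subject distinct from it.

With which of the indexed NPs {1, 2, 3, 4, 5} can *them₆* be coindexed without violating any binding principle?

none

*them* is a pronoun, so Principle B applies: it must be free in its binding domain.
Binding domain of *them₆*: the matrix TP, whose subject is the witnesses₁.
*the witnesses₁* c-commands the pronoun within its binding domain → coindexation would violate Principle B.
*the negotiators₂*: the pronoun c-commands this R-expression → coindexation would violate Principle C on *the negotiators₂*.
*the reviewers₃*: the pronoun c-commands this R-expression → coindexation would violate Principle C on *the reviewers₃*.
*the lawyers₄*: the pronoun c-commands this R-expression → coindexation would violate Principle C on *the lawyers₄*.
*the senators₅*: the pronoun c-commands this R-expression → coindexation would violate Principle C on *the senators₅*.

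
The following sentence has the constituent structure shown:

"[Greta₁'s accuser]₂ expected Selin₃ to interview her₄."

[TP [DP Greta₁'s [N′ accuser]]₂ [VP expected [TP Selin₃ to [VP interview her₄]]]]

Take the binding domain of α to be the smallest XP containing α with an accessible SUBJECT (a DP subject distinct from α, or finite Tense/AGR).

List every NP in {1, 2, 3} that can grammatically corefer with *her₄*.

*her* is a pronoun, so Principle B applies: it must be free in its binding domain.
Binding domain of *her₄*: the embedded TP, whose subject is Selin₃.
*Greta₁* and the pronoun do not c-command one another → neither Principle B nor Principle C is at stake; coindexation permitted.
*[Greta₁'s accuser]₂* c-commands the pronoun but from outside its binding domain, and is not c-commanded by it → coindexation permitted.
*Selin₃* c-commands the pronoun within its binding domain → coindexation would violate Principle B.

{1, 2}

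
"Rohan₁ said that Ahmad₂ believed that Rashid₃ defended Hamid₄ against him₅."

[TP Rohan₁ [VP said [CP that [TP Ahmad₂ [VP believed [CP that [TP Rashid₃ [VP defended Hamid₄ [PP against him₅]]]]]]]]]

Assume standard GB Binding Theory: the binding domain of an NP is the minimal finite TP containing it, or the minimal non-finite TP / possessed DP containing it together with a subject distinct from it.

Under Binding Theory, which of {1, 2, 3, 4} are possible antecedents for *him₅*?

*him* is a pronoun, so Principle B applies: it must be free in its binding domain.
Binding domain of *him₅*: the embedded TP, whose subject is Rashid₃.
*Rohan₁* c-commands the pronoun but from outside its binding domain, and is not c-commanded by it → coindexation permitted.
*Ahmad₂* c-commands the pronoun but from outside its binding domain, and is not c-commanded by it → coindexation permitted.
*Rashid₃* c-commands the pronoun within its binding domain → coindexation would violate Principle B.
*Hamid₄* c-commands the pronoun within its binding domain → coindexation would violate Principle B.

{1, 2}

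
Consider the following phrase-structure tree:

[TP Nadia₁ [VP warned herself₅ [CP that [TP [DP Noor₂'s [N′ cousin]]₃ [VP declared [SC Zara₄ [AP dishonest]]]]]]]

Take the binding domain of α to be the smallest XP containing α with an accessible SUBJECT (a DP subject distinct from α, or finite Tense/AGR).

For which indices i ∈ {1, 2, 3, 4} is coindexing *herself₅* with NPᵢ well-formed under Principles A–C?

*herself* is an anaphor, so Principle A applies: it must be bound in its binding domain.
Binding domain of *herself₅*: the matrix TP, whose subject is Nadia₁.
*Nadia₁* c-commands the anaphor within its binding domain → licit binder.
*Noor₂* does not c-command the anaphor → cannot bind it.
*[Noor₂'s cousin]₃* does not c-command the anaphor → cannot bind it.
*Zara₄* does not c-command the anaphor → cannot bind it.

{1}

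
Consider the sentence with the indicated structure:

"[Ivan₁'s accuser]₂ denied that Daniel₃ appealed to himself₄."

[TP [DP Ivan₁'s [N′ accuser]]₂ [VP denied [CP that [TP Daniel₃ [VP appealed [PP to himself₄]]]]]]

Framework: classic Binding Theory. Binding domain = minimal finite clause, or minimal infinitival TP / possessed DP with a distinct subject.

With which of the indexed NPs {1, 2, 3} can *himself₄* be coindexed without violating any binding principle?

*himself* is an anaphor, so Principle A applies: it must be bound in its binding domain.
Binding domain of *himself₄*: the embedded TP, whose subject is Daniel₃.
*Ivan₁* does not c-command the anaphor → cannot bind it.
*[Ivan₁'s accuser]₂* c-commands the anaphor but is outside its binding domain → cannot satisfy Principle A.
*Daniel₃* c-commands the anaphor within its binding domain → licit binder.

{3}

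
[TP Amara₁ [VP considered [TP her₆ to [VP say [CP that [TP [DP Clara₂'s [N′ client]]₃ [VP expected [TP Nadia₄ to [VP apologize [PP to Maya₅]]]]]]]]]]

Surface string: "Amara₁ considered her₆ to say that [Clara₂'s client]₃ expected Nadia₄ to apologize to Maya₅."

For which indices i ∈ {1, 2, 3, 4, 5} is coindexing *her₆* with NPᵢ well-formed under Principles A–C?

none

*her* is a pronoun, so Principle B applies: it must be free in its binding domain.
Binding domain of *her₆*: the matrix TP, whose subject is Amara₁.
*Amara₁* c-commands the pronoun within its binding domain → coindexation would violate Principle B.
*Clara₂*: the pronoun c-commands this R-expression → coindexation would violate Principle C on *Clara₂*.
*[Clara₂'s client]₃*: the pronoun c-commands this R-expression → coindexation would violate Principle C on *[Clara₂'s client]₃*.
*Nadia₄*: the pronoun c-commands this R-expression → coindexation would violate Principle C on *Nadia₄*.
*Maya₅*: the pronoun c-commands this R-expression → coindexation would violate Principle C on *Maya₅*.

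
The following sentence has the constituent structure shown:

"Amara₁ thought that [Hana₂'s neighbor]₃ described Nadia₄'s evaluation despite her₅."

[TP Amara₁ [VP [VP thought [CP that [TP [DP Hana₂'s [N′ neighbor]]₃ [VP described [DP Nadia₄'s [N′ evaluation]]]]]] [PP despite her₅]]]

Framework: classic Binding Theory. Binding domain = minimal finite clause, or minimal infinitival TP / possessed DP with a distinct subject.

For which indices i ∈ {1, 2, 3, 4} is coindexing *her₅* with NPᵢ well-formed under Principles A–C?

{2, 3, 4}

*her* is a pronoun, so Principle B applies: it must be free in its binding domain.
Binding domain of *her₅*: the matrix TP, whose subject is Amara₁.
*Amara₁* c-commands the pronoun within its binding domain → coindexation would violate Principle B.
*Hana₂* and the pronoun do not c-command one another → neither Principle B nor Principle C is at stake; coindexation permitted.
*[Hana₂'s neighbor]₃* and the pronoun do not c-command one another → neither Principle B nor Principle C is at stake; coindexation permitted.
*Nadia₄* and the pronoun do not c-command one another → neither Principle B nor Principle C is at stake; coindexation permitted.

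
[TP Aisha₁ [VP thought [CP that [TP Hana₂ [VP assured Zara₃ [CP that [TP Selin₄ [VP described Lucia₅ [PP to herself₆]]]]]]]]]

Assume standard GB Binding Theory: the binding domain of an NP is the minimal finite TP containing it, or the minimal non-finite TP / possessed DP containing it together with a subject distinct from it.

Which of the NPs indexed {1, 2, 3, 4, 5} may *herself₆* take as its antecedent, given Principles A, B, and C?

{4, 5}

*herself* is an anaphor, so Principle A applies: it must be bound in its binding domain.
Binding domain of *herself₆*: the embedded TP, whose subject is Selin₄.
*Aisha₁* c-commands the anaphor but is outside its binding domain → cannot satisfy Principle A.
*Hana₂* c-commands the anaphor but is outside its binding domain → cannot satisfy Principle A.
*Zara₃* c-commands the anaphor but is outside its binding domain → cannot satisfy Principle A.
*Selin₄* c-commands the anaphor within its binding domain → licit binder.
*Lucia₅* c-commands the anaphor within its binding domain → licit binder.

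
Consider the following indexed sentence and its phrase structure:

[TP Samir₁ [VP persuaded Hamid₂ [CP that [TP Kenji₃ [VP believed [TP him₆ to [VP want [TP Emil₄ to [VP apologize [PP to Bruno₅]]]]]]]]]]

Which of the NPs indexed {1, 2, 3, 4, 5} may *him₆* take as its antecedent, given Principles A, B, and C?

{1, 2}

*him* is a pronoun, so Principle B applies: it must be free in its binding domain.
Binding domain of *him₆*: the embedded TP, whose subject is Kenji₃.
*Samir₁* c-commands the pronoun but from outside its binding domain, and is not c-commanded by it → coindexation permitted.
*Hamid₂* c-commands the pronoun but from outside its binding domain, and is not c-commanded by it → coindexation permitted.
*Kenji₃* c-commands the pronoun within its binding domain → coindexation would violate Principle B.
*Emil₄*: the pronoun c-commands this R-expression → coindexation would violate Principle C on *Emil₄*.
*Bruno₅*: the pronoun c-commands this R-expression → coindexation would violate Principle C on *Bruno₅*.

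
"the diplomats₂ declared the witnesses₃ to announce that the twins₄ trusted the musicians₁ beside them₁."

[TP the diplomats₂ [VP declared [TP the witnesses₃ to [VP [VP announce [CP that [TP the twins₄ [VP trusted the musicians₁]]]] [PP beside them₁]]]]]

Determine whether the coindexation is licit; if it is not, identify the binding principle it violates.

grammatical

The two coindexed NPs are *the musicians₁* and *them₁*.
*them₁* is a pronoun; its binding domain is the embedded TP, whose subject is the witnesses₃. Within that domain it is c-commanded only by *the witnesses₃*, which carries a different index — the pronoun is free locally, so Principle B holds.
*the musicians₁* is an R-expression; *them₁* does not c-command it, and no other NP shares its index, so Principle C is satisfied.
All principles are respected.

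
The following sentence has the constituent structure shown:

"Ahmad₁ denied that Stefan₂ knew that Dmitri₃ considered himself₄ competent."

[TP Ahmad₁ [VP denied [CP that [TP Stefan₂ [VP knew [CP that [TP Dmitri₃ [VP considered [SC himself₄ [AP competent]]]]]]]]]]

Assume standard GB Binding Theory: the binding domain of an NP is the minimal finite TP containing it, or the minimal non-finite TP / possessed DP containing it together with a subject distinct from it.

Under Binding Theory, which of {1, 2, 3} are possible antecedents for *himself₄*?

{3}

*himself* is an anaphor, so Principle A applies: it must be bound in its binding domain.
Binding domain of *himself₄*: the embedded TP, whose subject is Dmitri₃.
*Ahmad₁* c-commands the anaphor but is outside its binding domain → cannot satisfy Principle A.
*Stefan₂* c-commands the anaphor but is outside its binding domain → cannot satisfy Principle A.
*Dmitri₃* c-commands the anaphor within its binding domain → licit binder.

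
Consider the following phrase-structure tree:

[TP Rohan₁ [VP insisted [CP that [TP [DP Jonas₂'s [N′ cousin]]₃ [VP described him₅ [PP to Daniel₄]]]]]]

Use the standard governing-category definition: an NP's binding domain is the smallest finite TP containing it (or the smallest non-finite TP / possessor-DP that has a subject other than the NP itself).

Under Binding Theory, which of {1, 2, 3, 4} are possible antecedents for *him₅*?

*him* is a pronoun, so Principle B applies: it must be free in its binding domain.
Binding domain of *him₅*: the embedded TP, whose subject is [Jonas₂'s cousin]₃.
*Rohan₁* c-commands the pronoun but from outside its binding domain, and is not c-commanded by it → coindexation permitted.
*Jonas₂* and the pronoun do not c-command one another → neither Principle B nor Principle C is at stake; coindexation permitted.
*[Jonas₂'s cousin]₃* c-commands the pronoun within its binding domain → coindexation would violate Principle B.
*Daniel₄*: the pronoun c-commands this R-expression → coindexation would violate Principle C on *Daniel₄*.

{1, 2}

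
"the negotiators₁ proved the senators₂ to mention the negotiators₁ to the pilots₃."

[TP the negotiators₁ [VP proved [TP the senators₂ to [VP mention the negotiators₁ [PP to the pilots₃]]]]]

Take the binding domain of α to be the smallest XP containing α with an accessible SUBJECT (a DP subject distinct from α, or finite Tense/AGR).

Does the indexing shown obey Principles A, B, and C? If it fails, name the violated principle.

The two coindexed NPs are *the negotiators₁* (the higher occurrence) and *the negotiators₁* (the lower occurrence).
*the negotiators₁* (the lower occurrence) is an R-expression. Principle C requires it to be free everywhere.
*the negotiators₁* (the higher occurrence) c-commands it and carries the same index.
The R-expression is bound → Principle C violation.

Principle C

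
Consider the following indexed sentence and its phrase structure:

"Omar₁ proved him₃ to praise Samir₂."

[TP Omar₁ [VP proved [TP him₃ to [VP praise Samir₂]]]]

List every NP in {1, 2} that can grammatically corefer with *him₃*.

*him* is a pronoun, so Principle B applies: it must be free in its binding domain.
Binding domain of *him₃*: the matrix TP, whose subject is Omar₁.
*Omar₁* c-commands the pronoun within its binding domain → coindexation would violate Principle B.
*Samir₂*: the pronoun c-commands this R-expression → coindexation would violate Principle C on *Samir₂*.

none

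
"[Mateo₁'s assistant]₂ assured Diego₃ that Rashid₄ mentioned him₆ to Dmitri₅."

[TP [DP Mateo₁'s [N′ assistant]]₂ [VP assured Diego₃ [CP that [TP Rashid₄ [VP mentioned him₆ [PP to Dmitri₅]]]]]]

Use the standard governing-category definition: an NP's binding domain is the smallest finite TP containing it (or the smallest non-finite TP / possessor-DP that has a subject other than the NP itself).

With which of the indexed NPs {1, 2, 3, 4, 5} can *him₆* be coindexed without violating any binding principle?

{1, 2, 3}

*him* is a pronoun, so Principle B applies: it must be free in its binding domain.
Binding domain of *him₆*: the embedded TP, whose subject is Rashid₄.
*Mateo₁* and the pronoun do not c-command one another → neither Principle B nor Principle C is at stake; coindexation permitted.
*[Mateo₁'s assistant]₂* c-commands the pronoun but from outside its binding domain, and is not c-commanded by it → coindexation permitted.
*Diego₃* c-commands the pronoun but from outside its binding domain, and is not c-commanded by it → coindexation permitted.
*Rashid₄* c-commands the pronoun within its binding domain → coindexation would violate Principle B.
*Dmitri₅*: the pronoun c-commands this R-expression → coindexation would violate Principle C on *Dmitri₅*.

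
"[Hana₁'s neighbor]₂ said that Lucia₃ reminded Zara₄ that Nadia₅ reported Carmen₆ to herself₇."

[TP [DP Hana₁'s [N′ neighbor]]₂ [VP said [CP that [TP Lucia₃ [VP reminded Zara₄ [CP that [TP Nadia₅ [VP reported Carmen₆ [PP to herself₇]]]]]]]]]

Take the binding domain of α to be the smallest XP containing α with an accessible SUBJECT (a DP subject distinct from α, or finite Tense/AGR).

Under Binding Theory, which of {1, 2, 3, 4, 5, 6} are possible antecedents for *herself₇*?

*herself* is an anaphor, so Principle A applies: it must be bound in its binding domain.
Binding domain of *herself₇*: the embedded TP, whose subject is Nadia₅.
*Hana₁* does not c-command the anaphor → cannot bind it.
*[Hana₁'s neighbor]₂* c-commands the anaphor but is outside its binding domain → cannot satisfy Principle A.
*Lucia₃* c-commands the anaphor but is outside its binding domain → cannot satisfy Principle A.
*Zara₄* c-commands the anaphor but is outside its binding domain → cannot satisfy Principle A.
*Nadia₅* c-commands the anaphor within its binding domain → licit binder.
*Carmen₆* c-commands the anaphor within its binding domain → licit binder.

{5, 6}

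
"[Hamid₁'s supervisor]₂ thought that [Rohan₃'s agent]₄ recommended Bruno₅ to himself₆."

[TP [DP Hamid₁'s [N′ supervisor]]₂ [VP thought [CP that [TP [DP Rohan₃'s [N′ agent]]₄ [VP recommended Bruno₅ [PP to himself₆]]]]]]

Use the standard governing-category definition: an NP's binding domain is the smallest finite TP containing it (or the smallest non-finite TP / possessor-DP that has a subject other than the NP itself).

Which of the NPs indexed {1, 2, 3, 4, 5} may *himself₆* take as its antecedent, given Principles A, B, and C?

{4, 5}

*himself* is an anaphor, so Principle A applies: it must be bound in its binding domain.
Binding domain of *himself₆*: the embedded TP, whose subject is [Rohan₃'s agent]₄.
*Hamid₁* does not c-command the anaphor → cannot bind it.
*[Hamid₁'s supervisor]₂* c-commands the anaphor but is outside its binding domain → cannot satisfy Principle A.
*Rohan₃* does not c-command the anaphor → cannot bind it.
*[Rohan₃'s agent]₄* c-commands the anaphor within its binding domain → licit binder.
*Bruno₅* c-commands the anaphor within its binding domain → licit binder.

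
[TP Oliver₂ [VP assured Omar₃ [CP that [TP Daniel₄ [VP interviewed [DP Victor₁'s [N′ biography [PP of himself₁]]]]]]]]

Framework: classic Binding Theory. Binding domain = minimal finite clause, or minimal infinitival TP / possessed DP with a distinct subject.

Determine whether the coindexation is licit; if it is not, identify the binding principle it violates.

The two coindexed NPs are *Victor₁* and *himself₁*.
*himself₁* is an anaphor; its binding domain is the possessed DP, whose subject is Victor₁. *Victor₁* c-commands it within that domain and shares its index, so Principle A is satisfied.
*Victor₁* is an R-expression; *himself₁* does not c-command it, and no other NP shares its index, so Principle C is satisfied.
All principles are respected.

grammatical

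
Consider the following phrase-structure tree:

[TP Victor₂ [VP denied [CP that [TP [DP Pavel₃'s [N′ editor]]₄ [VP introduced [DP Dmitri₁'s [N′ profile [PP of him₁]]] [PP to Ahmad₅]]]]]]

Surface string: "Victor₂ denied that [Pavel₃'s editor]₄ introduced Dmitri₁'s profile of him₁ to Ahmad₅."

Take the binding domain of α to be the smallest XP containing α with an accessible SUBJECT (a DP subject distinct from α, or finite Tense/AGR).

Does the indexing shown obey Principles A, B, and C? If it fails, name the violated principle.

Principle B

The two coindexed NPs are *Dmitri₁* and *him₁*.
*him₁* is a pronoun. Its binding domain is the possessed DP, whose subject is Dmitri₁.
*Dmitri₁* c-commands it within that domain and carries the same index.
The pronoun is locally bound → Principle B violation.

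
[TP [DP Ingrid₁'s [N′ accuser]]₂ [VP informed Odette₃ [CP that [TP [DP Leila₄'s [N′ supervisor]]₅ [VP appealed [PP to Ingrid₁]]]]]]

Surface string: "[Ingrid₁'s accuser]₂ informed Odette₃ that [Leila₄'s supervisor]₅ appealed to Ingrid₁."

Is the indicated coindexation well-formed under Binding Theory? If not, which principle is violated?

grammatical

The two coindexed NPs are *Ingrid₁* and *Ingrid₁*.
*Ingrid₁* is an R-expression; no coindexed NP c-commands it, so Principle C holds.
*Ingrid₁* is an R-expression; *Ingrid₁* does not c-command it, and no other NP shares its index, so Principle C is satisfied.
All principles are respected.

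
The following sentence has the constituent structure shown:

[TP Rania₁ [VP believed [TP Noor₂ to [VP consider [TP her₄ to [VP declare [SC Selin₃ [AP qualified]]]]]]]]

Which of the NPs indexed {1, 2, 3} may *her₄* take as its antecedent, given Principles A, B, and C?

{1}

*her* is a pronoun, so Principle B applies: it must be free in its binding domain.
Binding domain of *her₄*: the embedded TP, whose subject is Noor₂.
*Rania₁* c-commands the pronoun but from outside its binding domain, and is not c-commanded by it → coindexation permitted.
*Noor₂* c-commands the pronoun within its binding domain → coindexation would violate Principle B.
*Selin₃*: the pronoun c-commands this R-expression → coindexation would violate Principle C on *Selin₃*.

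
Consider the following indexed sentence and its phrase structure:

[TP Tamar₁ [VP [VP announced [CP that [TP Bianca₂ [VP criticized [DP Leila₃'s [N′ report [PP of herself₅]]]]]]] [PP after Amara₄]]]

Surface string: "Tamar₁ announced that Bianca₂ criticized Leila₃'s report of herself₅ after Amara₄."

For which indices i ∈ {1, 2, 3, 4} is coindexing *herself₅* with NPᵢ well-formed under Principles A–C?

{3}

*herself* is an anaphor, so Principle A applies: it must be bound in its binding domain.
Binding domain of *herself₅*: the possessed DP, whose subject is Leila₃.
*Tamar₁* c-commands the anaphor but is outside its binding domain → cannot satisfy Principle A.
*Bianca₂* c-commands the anaphor but is outside its binding domain → cannot satisfy Principle A.
*Leila₃* c-commands the anaphor within its binding domain → licit binder.
*Amara₄* does not c-command the anaphor → cannot bind it.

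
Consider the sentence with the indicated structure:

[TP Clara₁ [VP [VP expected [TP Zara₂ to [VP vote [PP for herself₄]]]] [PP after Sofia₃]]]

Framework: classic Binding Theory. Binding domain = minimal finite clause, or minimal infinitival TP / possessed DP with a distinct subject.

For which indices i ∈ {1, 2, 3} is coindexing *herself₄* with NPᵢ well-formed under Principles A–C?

*herself* is an anaphor, so Principle A applies: it must be bound in its binding domain.
Binding domain of *herself₄*: the embedded TP, whose subject is Zara₂.
*Clara₁* c-commands the anaphor but is outside its binding domain → cannot satisfy Principle A.
*Zara₂* c-commands the anaphor within its binding domain → licit binder.
*Sofia₃* does not c-command the anaphor → cannot bind it.

{2}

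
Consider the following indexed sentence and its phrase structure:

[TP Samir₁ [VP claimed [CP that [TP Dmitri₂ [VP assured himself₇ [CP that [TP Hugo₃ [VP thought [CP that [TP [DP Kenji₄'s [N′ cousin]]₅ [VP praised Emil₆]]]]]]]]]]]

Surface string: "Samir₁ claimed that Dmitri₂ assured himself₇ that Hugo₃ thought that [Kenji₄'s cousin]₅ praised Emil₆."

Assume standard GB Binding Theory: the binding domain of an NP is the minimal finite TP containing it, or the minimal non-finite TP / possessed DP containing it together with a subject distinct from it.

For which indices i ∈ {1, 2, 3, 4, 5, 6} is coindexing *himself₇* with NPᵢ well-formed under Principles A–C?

{2}

*himself* is an anaphor, so Principle A applies: it must be bound in its binding domain.
Binding domain of *himself₇*: the embedded TP, whose subject is Dmitri₂.
*Samir₁* c-commands the anaphor but is outside its binding domain → cannot satisfy Principle A.
*Dmitri₂* c-commands the anaphor within its binding domain → licit binder.
*Hugo₃* does not c-command the anaphor → cannot bind it.
*Kenji₄* does not c-command the anaphor → cannot bind it.
*[Kenji₄'s cousin]₅* does not c-command the anaphor → cannot bind it.
*Emil₆* does not c-command the anaphor → cannot bind it.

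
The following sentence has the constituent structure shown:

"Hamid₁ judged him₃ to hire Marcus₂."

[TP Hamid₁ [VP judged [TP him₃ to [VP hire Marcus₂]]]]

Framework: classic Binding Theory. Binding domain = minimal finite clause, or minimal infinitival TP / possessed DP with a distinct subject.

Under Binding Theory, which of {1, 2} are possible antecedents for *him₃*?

none

*him* is a pronoun, so Principle B applies: it must be free in its binding domain.
Binding domain of *him₃*: the matrix TP, whose subject is Hamid₁.
*Hamid₁* c-commands the pronoun within its binding domain → coindexation would violate Principle B.
*Marcus₂*: the pronoun c-commands this R-expression → coindexation would violate Principle C on *Marcus₂*.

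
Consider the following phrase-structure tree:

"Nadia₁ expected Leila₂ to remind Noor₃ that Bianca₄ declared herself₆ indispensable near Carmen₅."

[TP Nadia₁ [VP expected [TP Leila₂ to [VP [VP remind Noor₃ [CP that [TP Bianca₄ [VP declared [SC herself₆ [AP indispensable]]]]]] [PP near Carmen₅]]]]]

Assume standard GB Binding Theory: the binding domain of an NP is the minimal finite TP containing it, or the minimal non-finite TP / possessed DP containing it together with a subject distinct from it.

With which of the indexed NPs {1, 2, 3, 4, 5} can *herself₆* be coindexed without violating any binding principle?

{4}

*herself* is an anaphor, so Principle A applies: it must be bound in its binding domain.
Binding domain of *herself₆*: the embedded TP, whose subject is Bianca₄.
*Nadia₁* c-commands the anaphor but is outside its binding domain → cannot satisfy Principle A.
*Leila₂* c-commands the anaphor but is outside its binding domain → cannot satisfy Principle A.
*Noor₃* c-commands the anaphor but is outside its binding domain → cannot satisfy Principle A.
*Bianca₄* c-commands the anaphor within its binding domain → licit binder.
*Carmen₅* does not c-command the anaphor → cannot bind it.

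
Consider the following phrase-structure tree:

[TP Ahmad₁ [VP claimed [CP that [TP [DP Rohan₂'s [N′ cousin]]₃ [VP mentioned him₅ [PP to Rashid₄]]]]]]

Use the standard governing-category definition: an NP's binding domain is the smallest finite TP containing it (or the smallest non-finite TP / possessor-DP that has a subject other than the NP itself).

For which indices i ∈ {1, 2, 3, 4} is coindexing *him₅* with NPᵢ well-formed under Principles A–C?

*him* is a pronoun, so Principle B applies: it must be free in its binding domain.
Binding domain of *him₅*: the embedded TP, whose subject is [Rohan₂'s cousin]₃.
*Ahmad₁* c-commands the pronoun but from outside its binding domain, and is not c-commanded by it → coindexation permitted.
*Rohan₂* and the pronoun do not c-command one another → neither Principle B nor Principle C is at stake; coindexation permitted.
*[Rohan₂'s cousin]₃* c-commands the pronoun within its binding domain → coindexation would violate Principle B.
*Rashid₄*: the pronoun c-commands this R-expression → coindexation would violate Principle C on *Rashid₄*.

{1, 2}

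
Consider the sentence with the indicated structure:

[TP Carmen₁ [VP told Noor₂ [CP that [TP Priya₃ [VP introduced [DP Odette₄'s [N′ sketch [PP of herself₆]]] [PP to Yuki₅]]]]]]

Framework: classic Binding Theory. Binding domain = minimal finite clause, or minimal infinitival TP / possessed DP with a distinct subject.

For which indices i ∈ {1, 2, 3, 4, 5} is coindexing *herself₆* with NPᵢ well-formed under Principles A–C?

*herself* is an anaphor, so Principle A applies: it must be bound in its binding domain.
Binding domain of *herself₆*: the possessed DP, whose subject is Odette₄.
*Carmen₁* c-commands the anaphor but is outside its binding domain → cannot satisfy Principle A.
*Noor₂* c-commands the anaphor but is outside its binding domain → cannot satisfy Principle A.
*Priya₃* c-commands the anaphor but is outside its binding domain → cannot satisfy Principle A.
*Odette₄* c-commands the anaphor within its binding domain → licit binder.
*Yuki₅* does not c-command the anaphor → cannot bind it.

{4}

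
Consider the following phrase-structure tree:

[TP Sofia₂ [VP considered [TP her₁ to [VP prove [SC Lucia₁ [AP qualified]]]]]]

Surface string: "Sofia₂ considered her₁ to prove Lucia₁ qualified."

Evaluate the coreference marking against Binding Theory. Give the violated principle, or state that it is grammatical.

The two coindexed NPs are *her₁* and *Lucia₁*.
*Lucia₁* is an R-expression. Principle C requires it to be free everywhere.
*her₁* c-commands it and carries the same index.
The R-expression is bound → Principle C violation.

Principle C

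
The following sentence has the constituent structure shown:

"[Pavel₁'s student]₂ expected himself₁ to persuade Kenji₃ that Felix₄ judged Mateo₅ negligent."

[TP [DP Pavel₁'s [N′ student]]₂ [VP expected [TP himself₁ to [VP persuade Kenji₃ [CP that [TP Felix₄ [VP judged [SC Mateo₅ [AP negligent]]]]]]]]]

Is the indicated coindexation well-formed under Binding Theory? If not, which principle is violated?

Principle A

The two coindexed NPs are *Pavel₁* and *himself₁*.
*himself₁* is an anaphor. Principle A requires it to be bound within its binding domain — the matrix TP, whose subject is [Pavel₁'s student]₂.
Within that domain it is c-commanded by *[Pavel₁'s student]₂*, which does not share its index.
*Pavel₁* does not c-command the anaphor at all.
The anaphor is unbound in its domain → Principle A violation.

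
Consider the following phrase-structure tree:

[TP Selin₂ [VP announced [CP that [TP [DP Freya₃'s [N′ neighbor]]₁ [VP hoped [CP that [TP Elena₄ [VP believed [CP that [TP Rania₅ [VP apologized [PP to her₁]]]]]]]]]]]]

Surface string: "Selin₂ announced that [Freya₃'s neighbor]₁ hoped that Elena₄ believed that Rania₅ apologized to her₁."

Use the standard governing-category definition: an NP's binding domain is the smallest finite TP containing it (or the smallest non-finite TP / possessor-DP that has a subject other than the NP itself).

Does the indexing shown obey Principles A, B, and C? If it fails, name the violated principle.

grammatical

The two coindexed NPs are *[Freya₃'s neighbor]₁* and *her₁*.
*her₁* is a pronoun; its binding domain is the embedded TP, whose subject is Rania₅. Within that domain it is c-commanded only by *Rania₅*, which carries a different index — the pronoun is free locally, so Principle B holds.
*[Freya₃'s neighbor]₁* is an R-expression; *her₁* does not c-command it, and no other NP shares its index, so Principle C is satisfied.
All principles are respected.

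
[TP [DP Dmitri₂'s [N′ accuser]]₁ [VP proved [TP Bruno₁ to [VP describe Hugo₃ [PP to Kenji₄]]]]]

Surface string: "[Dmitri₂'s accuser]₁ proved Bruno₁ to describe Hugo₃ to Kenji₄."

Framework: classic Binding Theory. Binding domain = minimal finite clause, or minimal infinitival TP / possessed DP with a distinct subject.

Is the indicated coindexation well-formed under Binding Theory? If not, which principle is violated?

The two coindexed NPs are *[Dmitri₂'s accuser]₁* and *Bruno₁*.
*Bruno₁* is an R-expression. Principle C requires it to be free everywhere.
*[Dmitri₂'s accuser]₁* c-commands it and carries the same index.
The R-expression is bound → Principle C violation.

Principle C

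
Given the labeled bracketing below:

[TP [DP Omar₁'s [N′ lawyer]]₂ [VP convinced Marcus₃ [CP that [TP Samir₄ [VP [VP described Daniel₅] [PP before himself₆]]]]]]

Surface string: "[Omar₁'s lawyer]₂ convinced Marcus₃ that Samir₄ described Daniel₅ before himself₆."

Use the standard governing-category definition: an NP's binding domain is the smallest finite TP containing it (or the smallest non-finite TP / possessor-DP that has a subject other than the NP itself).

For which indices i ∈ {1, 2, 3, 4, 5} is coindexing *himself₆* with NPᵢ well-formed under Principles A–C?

{4}

*himself* is an anaphor, so Principle A applies: it must be bound in its binding domain.
Binding domain of *himself₆*: the embedded TP, whose subject is Samir₄.
*Omar₁* does not c-command the anaphor → cannot bind it.
*[Omar₁'s lawyer]₂* c-commands the anaphor but is outside its binding domain → cannot satisfy Principle A.
*Marcus₃* c-commands the anaphor but is outside its binding domain → cannot satisfy Principle A.
*Samir₄* c-commands the anaphor within its binding domain → licit binder.
*Daniel₅* does not c-command the anaphor → cannot bind it.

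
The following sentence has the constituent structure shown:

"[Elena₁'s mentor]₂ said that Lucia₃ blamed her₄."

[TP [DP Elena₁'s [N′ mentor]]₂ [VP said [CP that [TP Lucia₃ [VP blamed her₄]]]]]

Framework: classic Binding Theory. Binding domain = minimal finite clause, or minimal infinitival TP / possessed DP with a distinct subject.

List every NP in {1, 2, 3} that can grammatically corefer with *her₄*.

*her* is a pronoun, so Principle B applies: it must be free in its binding domain.
Binding domain of *her₄*: the embedded TP, whose subject is Lucia₃.
*Elena₁* and the pronoun do not c-command one another → neither Principle B nor Principle C is at stake; coindexation permitted.
*[Elena₁'s mentor]₂* c-commands the pronoun but from outside its binding domain, and is not c-commanded by it → coindexation permitted.
*Lucia₃* c-commands the pronoun within its binding domain → coindexation would violate Principle B.

{1, 2}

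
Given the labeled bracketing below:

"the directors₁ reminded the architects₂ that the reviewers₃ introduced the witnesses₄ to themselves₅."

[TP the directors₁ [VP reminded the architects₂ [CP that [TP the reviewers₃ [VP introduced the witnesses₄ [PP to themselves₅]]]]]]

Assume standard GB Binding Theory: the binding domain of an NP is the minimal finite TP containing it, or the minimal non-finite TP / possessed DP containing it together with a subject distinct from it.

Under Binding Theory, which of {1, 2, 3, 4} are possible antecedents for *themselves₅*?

*themselves* is an anaphor, so Principle A applies: it must be bound in its binding domain.
Binding domain of *themselves₅*: the embedded TP, whose subject is the reviewers₃.
*the directors₁* c-commands the anaphor but is outside its binding domain → cannot satisfy Principle A.
*the architects₂* c-commands the anaphor but is outside its binding domain → cannot satisfy Principle A.
*the reviewers₃* c-commands the anaphor within its binding domain → licit binder.
*the witnesses₄* c-commands the anaphor within its binding domain → licit binder.

{3, 4}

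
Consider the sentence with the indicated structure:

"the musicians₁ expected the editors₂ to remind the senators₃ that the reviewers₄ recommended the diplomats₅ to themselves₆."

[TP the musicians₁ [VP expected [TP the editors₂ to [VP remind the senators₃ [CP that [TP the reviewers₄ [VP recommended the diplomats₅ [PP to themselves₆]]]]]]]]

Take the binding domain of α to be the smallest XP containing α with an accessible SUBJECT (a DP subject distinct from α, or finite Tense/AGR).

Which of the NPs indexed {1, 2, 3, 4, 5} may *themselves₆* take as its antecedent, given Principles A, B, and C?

*themselves* is an anaphor, so Principle A applies: it must be bound in its binding domain.
Binding domain of *themselves₆*: the embedded TP, whose subject is the reviewers₄.
*the musicians₁* c-commands the anaphor but is outside its binding domain → cannot satisfy Principle A.
*the editors₂* c-commands the anaphor but is outside its binding domain → cannot satisfy Principle A.
*the senators₃* c-commands the anaphor but is outside its binding domain → cannot satisfy Principle A.
*the reviewers₄* c-commands the anaphor within its binding domain → licit binder.
*the diplomats₅* c-commands the anaphor within its binding domain → licit binder.

{4, 5}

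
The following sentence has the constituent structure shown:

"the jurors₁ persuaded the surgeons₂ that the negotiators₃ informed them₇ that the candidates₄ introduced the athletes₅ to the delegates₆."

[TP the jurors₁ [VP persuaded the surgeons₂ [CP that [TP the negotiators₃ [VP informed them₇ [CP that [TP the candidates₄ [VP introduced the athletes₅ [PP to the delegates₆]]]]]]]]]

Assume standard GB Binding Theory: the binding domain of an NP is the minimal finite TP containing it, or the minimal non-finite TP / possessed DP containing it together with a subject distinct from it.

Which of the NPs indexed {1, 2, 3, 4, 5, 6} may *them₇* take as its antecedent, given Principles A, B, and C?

*them* is a pronoun, so Principle B applies: it must be free in its binding domain.
Binding domain of *them₇*: the embedded TP, whose subject is the negotiators₃.
*the jurors₁* c-commands the pronoun but from outside its binding domain, and is not c-commanded by it → coindexation permitted.
*the surgeons₂* c-commands the pronoun but from outside its binding domain, and is not c-commanded by it → coindexation permitted.
*the negotiators₃* c-commands the pronoun within its binding domain → coindexation would violate Principle B.
*the candidates₄*: the pronoun c-commands this R-expression → coindexation would violate Principle C on *the candidates₄*.
*the athletes₅*: the pronoun c-commands this R-expression → coindexation would violate Principle C on *the athletes₅*.
*the delegates₆*: the pronoun c-commands this R-expression → coindexation would violate Principle C on *the delegates₆*.

{1, 2}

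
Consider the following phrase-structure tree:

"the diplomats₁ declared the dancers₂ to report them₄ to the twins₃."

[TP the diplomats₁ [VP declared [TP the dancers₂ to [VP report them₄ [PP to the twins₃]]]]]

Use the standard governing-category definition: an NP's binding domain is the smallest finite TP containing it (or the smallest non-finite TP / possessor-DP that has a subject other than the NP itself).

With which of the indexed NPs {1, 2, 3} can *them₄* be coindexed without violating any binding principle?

*them* is a pronoun, so Principle B applies: it must be free in its binding domain.
Binding domain of *them₄*: the embedded TP, whose subject is the dancers₂.
*the diplomats₁* c-commands the pronoun but from outside its binding domain, and is not c-commanded by it → coindexation permitted.
*the dancers₂* c-commands the pronoun within its binding domain → coindexation would violate Principle B.
*the twins₃*: the pronoun c-commands this R-expression → coindexation would violate Principle C on *the twins₃*.

{1}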